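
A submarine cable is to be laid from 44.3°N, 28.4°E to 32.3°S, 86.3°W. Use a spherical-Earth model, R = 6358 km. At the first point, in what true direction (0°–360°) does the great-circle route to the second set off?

N = sin Δλ·cos φ₂ = -0.7679;  D = cos φ₁ sin φ₂ − sin φ₁ cos φ₂ cos Δλ = -0.1357
initial course = atan2(N, D) = 259.98°

260.0°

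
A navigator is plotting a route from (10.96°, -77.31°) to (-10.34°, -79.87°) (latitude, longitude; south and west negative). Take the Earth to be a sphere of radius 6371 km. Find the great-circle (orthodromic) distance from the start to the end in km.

2385 km

Haversine: a = sin²(Δφ/2)+cos φ₁ cos φ₂ sin²(Δλ/2) = 0.03464;  σ = 2·atan2(√a,√(1−a))
σ = 21.452° → d = Rσ = 6371·0.37440 = 2385 km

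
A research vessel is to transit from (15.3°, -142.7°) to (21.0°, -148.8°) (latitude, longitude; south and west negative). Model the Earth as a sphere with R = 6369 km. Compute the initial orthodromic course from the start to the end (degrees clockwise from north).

315.4°

θ = atan2( sin Δλ·cos φ₂ ,  cos φ₁ sin φ₂ − sin φ₁ cos φ₂ cos Δλ )
  = atan2(-0.0992, +0.1007) = 315.43°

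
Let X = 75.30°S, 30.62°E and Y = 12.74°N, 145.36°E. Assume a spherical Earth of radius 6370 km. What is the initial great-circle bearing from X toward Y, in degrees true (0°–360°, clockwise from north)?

N = sin Δλ·cos φ₂ = +0.8859;  D = cos φ₁ sin φ₂ − sin φ₁ cos φ₂ cos Δλ = -0.3389
initial course = atan2(N, D) = 110.93°

110.9°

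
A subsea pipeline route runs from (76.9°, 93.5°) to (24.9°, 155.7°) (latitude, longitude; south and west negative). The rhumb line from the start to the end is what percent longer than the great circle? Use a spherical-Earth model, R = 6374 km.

Great circle: σ = 1.0403 rad → d_gc = Rσ = 6630.9 km
Rhumb: Δφ = -0.9076, Δλ = +1.0856, Δψ = -1.7154, q = Δφ/Δψ = 0.5291 → d_rh = R√(Δφ²+q²Δλ²) = 6845.9 km
Excess = (6845.9 − 6630.9) / 6630.9 = 215.0 / 6630.9 = 3.24% ≈ 3.2%

3.2%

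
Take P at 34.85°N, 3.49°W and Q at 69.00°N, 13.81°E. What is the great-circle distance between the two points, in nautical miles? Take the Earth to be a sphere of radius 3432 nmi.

2126 nmi

cos σ = sin φ₁ sin φ₂ + cos φ₁ cos φ₂ cos Δλ
      = sin(34.85°)sin(69.00°) + cos(34.85°)cos(69.00°)cos(17.30°) = 0.8143
σ = 35.485° → d = Rσ = 3432·0.61933 = 2126 nmi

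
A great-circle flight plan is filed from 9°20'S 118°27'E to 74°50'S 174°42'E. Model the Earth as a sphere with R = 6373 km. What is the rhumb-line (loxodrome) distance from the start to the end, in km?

8245 km

Δψ = ln[tan(π/4+φ₂/2)/tan(π/4+φ₁/2)] = -1.8528;  Δφ = -1.1432 rad,  Δλ = +0.9817 rad
q = Δφ/Δψ = 0.6170
d = R·√(Δφ² + q²Δλ²) = 6373·1.29376 = 8245 km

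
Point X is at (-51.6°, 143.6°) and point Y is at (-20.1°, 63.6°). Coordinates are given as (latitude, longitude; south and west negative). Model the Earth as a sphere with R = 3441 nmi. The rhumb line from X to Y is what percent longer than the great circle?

Great circle: σ = 1.1911 rad → d_gc = Rσ = 4098.7 nmi
Rhumb: Δφ = +0.5498, Δλ = -1.3963, Δψ = +0.6966, q = Δφ/Δψ = 0.7892 → d_rh = R√(Δφ²+q²Δλ²) = 4237.4 nmi
Excess = (4237.4 − 4098.7) / 4098.7 = 138.7 / 4098.7 = 3.38% ≈ 3.4%

3.4%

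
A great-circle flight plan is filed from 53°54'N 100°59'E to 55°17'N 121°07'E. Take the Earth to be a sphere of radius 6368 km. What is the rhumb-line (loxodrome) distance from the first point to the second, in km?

1305 km

Rhumb course C = atan2(Δλ, Δψ) with Δψ = ln[tan(π/4+φ₂/2)/tan(π/4+φ₁/2)] = +0.0417, Δλ = +0.3514 → C = 83.24°
d = R·|Δφ| / |cos C| = 6368·0.02414 / 0.11777 = 1305 km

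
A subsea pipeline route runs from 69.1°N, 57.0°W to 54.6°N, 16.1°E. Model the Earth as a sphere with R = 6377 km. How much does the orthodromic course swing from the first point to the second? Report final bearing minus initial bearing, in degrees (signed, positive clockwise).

Initial bearing θ₁ = atan2(sin Δλ cos φ₂, cos φ₁ sin φ₂ − sin φ₁ cos φ₂ cos Δλ) = 76.46°
Final bearing θ₂ = (initial bearing from the destination back to the start) + 180° = 143.22°
Δθ = θ₂ − θ₁ = +66.8°

+66.8°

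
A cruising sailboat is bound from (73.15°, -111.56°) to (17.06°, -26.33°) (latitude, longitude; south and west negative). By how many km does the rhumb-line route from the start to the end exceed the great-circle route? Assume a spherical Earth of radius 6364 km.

Great circle: cos σ = sin φ₁ sin φ₂ + cos φ₁ cos φ₂ cos Δλ,  σ = 1.2621 rad → d_gc = 8032.0 km
Rhumb line: Δψ = -1.6075, q = Δφ/Δψ = 0.6090, d_rh = R√(Δφ²+q²Δλ²) = 8488.2 km
Excess = 8488.2 − 8032.0 = 456.2 ≈ 456 km

456 km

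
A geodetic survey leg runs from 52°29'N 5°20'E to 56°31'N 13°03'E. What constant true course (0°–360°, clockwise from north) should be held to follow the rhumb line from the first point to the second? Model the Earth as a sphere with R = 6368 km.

Meridional parts: M(φ₁)=+1.0799, M(φ₂)=+1.2013 → ΔM = +0.1213;  Δλ = +0.1347 rad
tan C = Δλ / ΔM = +1.1099 → C = 47.98°

48.0°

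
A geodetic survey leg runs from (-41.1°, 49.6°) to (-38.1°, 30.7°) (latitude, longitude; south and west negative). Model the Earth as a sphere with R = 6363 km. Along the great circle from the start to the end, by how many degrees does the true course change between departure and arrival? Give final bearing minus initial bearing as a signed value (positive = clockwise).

Initial bearing θ₁ = atan2(sin Δλ cos φ₂, cos φ₁ sin φ₂ − sin φ₁ cos φ₂ cos Δλ) = 275.48°
Final bearing θ₂ = (initial bearing from the destination back to the start) + 180° = 287.59°
Δθ = θ₂ − θ₁ = +12.1°

+12.1°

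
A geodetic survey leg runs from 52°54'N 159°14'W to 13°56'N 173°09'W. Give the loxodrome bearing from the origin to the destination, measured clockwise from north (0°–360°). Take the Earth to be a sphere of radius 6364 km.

Meridional parts: M(φ₁)=+1.0919, M(φ₂)=+0.2456 → ΔM = -0.8463;  Δλ = -0.2429 rad
tan C = Δλ / ΔM = +0.2870 → C = 196.01°

196.0°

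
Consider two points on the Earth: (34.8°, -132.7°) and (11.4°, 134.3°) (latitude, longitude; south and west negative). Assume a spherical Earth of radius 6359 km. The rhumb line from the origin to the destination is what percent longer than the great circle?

2.3%

Great circle: σ = 1.5001 rad → d_gc = Rσ = 9538.9 km
Rhumb: Δφ = -0.4084, Δλ = -1.6232, Δψ = -0.4483, q = Δφ/Δψ = 0.9110 → d_rh = R√(Δφ²+q²Δλ²) = 9755.5 km
Excess = (9755.5 − 9538.9) / 9538.9 = 216.6 / 9538.9 = 2.27% ≈ 2.3%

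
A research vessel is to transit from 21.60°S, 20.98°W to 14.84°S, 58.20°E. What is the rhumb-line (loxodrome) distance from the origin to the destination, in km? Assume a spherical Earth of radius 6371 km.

8391 km

Δψ = ln[tan(π/4+φ₂/2)/tan(π/4+φ₁/2)] = +0.1243;  Δφ = +0.1180 rad,  Δλ = +1.3820 rad
q = Δφ/Δψ = 0.9492
d = R·√(Δφ² + q²Δλ²) = 6371·1.31703 = 8391 km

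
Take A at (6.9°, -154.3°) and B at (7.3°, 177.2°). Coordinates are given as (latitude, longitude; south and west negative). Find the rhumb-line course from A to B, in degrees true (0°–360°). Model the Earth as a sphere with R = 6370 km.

270.8°

Meridional parts: M(φ₁)=+0.1207, M(φ₂)=+0.1278 → ΔM = +0.0070;  Δλ = -0.4974 rad
tan C = Δλ / ΔM = -70.7035 → C = 270.81°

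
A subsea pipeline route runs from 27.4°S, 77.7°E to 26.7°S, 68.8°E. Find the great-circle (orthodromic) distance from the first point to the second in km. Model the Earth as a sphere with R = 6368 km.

884 km

cos σ = sin φ₁ sin φ₂ + cos φ₁ cos φ₂ cos Δλ
      = sin(-27.40°)sin(-26.70°) + cos(-27.40°)cos(-26.70°)cos(-8.90°) = 0.9904
σ = 7.956° → d = Rσ = 6368·0.13885 = 884 km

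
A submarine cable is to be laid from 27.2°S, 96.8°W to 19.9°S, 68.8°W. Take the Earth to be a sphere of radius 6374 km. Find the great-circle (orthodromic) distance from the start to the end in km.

2961 km

Haversine: a = sin²(Δφ/2)+cos φ₁ cos φ₂ sin²(Δλ/2) = 0.05300;  σ = 2·atan2(√a,√(1−a))
σ = 26.619° → d = Rσ = 6374·0.46460 = 2961 km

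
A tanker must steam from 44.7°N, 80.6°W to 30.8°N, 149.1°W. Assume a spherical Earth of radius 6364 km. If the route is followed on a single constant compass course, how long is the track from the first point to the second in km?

Rhumb course C = atan2(Δλ, Δψ) with Δψ = ln[tan(π/4+φ₂/2)/tan(π/4+φ₁/2)] = -0.3085, Δλ = -1.1956 → C = 255.53°
d = R·|Δφ| / |cos C| = 6364·0.24260 / 0.24985 = 6179 km

6179 km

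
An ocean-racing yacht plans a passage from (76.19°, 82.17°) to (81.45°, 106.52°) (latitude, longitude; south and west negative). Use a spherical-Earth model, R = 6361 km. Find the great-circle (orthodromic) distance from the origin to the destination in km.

cos σ = sin φ₁ sin φ₂ + cos φ₁ cos φ₂ cos Δλ
      = sin(76.19°)sin(81.45°) + cos(76.19°)cos(81.45°)cos(24.35°) = 0.9926
σ = 6.960° → d = Rσ = 6361·0.12147 = 773 km

773 km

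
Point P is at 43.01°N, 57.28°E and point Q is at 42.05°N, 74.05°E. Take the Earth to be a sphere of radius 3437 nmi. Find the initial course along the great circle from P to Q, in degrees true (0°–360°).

N = sin Δλ·cos φ₂ = +0.2143;  D = cos φ₁ sin φ₂ − sin φ₁ cos φ₂ cos Δλ = +0.0048
initial course = atan2(N, D) = 88.72°

88.7°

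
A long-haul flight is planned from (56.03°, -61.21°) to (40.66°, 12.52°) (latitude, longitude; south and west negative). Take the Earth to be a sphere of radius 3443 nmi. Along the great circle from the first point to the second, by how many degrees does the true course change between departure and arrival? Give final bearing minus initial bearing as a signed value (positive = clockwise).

+59.0°

Initial bearing θ₁ = atan2(sin Δλ cos φ₂, cos φ₁ sin φ₂ − sin φ₁ cos φ₂ cos Δλ) = 75.54°
Final bearing θ₂ = (initial bearing from the destination back to the start) + 180° = 134.50°
Δθ = θ₂ − θ₁ = +59.0°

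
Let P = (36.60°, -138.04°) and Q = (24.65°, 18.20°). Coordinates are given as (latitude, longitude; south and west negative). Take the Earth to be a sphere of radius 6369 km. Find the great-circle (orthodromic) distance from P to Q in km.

12759 km

cos σ = sin φ₁ sin φ₂ + cos φ₁ cos φ₂ cos Δλ
      = sin(36.60°)sin(24.65°) + cos(36.60°)cos(24.65°)cos(156.24°) = -0.4191
σ = 114.781° → d = Rσ = 6369·2.00330 = 12759 km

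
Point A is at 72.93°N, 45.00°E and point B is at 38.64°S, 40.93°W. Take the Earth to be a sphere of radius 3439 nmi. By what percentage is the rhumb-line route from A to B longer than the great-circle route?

Great circle: σ = 2.1903 rad → d_gc = Rσ = 7532.5 nmi
Rhumb: Δφ = -1.9473, Δλ = -1.4998, Δψ = -2.6288, q = Δφ/Δψ = 0.7407 → d_rh = R√(Δφ²+q²Δλ²) = 7709.8 nmi
Excess = (7709.8 − 7532.5) / 7532.5 = 177.3 / 7532.5 = 2.354% ≈ 2.4%

2.4%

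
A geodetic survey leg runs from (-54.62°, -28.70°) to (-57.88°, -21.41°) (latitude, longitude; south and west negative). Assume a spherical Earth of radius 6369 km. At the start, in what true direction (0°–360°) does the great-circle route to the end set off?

N = sin Δλ·cos φ₂ = +0.0675;  D = cos φ₁ sin φ₂ − sin φ₁ cos φ₂ cos Δλ = -0.0604
initial course = atan2(N, D) = 131.82°

131.8°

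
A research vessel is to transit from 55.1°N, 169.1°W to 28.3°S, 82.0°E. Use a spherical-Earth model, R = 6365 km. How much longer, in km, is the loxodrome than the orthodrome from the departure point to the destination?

Great circle: cos σ = sin φ₁ sin φ₂ + cos φ₁ cos φ₂ cos Δλ,  σ = 2.1556 rad → d_gc = 13720.1 km
Rhumb line: Δψ = -1.6726, q = Δφ/Δψ = 0.8703, d_rh = R√(Δφ²+q²Δλ²) = 14024.3 km
Excess = 14024.3 − 13720.1 = 304.2 ≈ 304 km

304 km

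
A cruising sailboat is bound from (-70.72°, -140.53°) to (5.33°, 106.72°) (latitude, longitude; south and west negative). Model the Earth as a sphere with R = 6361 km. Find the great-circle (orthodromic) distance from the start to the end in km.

cos σ = sin φ₁ sin φ₂ + cos φ₁ cos φ₂ cos Δλ
      = sin(-70.72°)sin(5.33°) + cos(-70.72°)cos(5.33°)cos(-112.75°) = -0.2148
σ = 102.405° → d = Rσ = 6361·1.78730 = 11369 km

11369 km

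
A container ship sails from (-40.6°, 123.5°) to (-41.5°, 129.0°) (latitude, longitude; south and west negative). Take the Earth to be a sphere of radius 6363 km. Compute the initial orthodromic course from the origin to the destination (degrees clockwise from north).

N = sin Δλ·cos φ₂ = +0.0718;  D = cos φ₁ sin φ₂ − sin φ₁ cos φ₂ cos Δλ = -0.0180
initial course = atan2(N, D) = 104.04°

104.0°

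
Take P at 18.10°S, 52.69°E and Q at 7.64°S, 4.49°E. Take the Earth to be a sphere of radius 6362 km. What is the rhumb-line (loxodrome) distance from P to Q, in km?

5337 km

Rhumb course C = atan2(Δλ, Δψ) with Δψ = ln[tan(π/4+φ₂/2)/tan(π/4+φ₁/2)] = +0.1876, Δλ = -0.8412 → C = 282.57°
d = R·|Δφ| / |cos C| = 6362·0.18256 / 0.21760 = 5337 km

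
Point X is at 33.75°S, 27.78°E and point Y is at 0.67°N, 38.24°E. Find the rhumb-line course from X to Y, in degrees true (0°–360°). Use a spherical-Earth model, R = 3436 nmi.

16.0°

Δψ = ln[tan(π/4+φ₂/2)/tan(π/4+φ₁/2)] = +0.6381
Δλ = +0.1826 rad (taken the short way round)
course = atan2(Δλ, Δψ) = 15.97°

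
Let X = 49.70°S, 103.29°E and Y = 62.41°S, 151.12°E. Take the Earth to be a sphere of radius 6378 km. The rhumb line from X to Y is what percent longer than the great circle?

2.1%

Great circle: σ = 0.5011 rad → d_gc = Rσ = 3196.2 km
Rhumb: Δφ = -0.2218, Δλ = +0.8348, Δψ = -0.4018, q = Δφ/Δψ = 0.5521 → d_rh = R√(Δφ²+q²Δλ²) = 3262.5 km
Excess = (3262.5 − 3196.2) / 3196.2 = 66.3 / 3196.2 = 2.07% ≈ 2.1%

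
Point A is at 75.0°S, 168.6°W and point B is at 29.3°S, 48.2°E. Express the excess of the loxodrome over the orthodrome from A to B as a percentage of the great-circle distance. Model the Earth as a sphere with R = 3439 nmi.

Great circle: σ = 1.2745 rad → d_gc = Rσ = 4383.0 nmi
Rhumb: Δφ = +0.7976, Δλ = -2.4993, Δψ = +1.4923, q = Δφ/Δψ = 0.5345 → d_rh = R√(Δφ²+q²Δλ²) = 5350.5 nmi
Excess = (5350.5 − 4383.0) / 4383.0 = 967.5 / 4383.0 = 22.07% ≈ 22.1%

22.1%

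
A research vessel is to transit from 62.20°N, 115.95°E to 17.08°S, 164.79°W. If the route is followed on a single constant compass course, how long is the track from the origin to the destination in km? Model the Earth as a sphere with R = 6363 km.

11354 km

Δψ = ln[tan(π/4+φ₂/2)/tan(π/4+φ₁/2)] = -1.6991;  Δφ = -1.3837 rad,  Δλ = +1.3833 rad
q = Δφ/Δψ = 0.8144
d = R·√(Δφ² + q²Δλ²) = 6363·1.78432 = 11354 km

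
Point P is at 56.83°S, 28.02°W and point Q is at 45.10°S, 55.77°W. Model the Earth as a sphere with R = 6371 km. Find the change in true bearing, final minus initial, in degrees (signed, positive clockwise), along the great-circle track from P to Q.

+21.8°

At departure: θ₁ = atan2(sin Δλ cos φ₂, cos φ₁ sin φ₂ − sin φ₁ cos φ₂ cos Δλ) = 292.38°
At arrival: θ₂ = atan2(sin Δλ cos φ₁, −cos φ₂ sin φ₁ + sin φ₂ cos φ₁ cos Δλ) = 314.22°
Δθ = θ₂ − θ₁ = +21.8°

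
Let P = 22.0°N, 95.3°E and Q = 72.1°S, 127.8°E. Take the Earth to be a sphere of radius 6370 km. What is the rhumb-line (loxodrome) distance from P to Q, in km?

10791 km

Δψ = ln[tan(π/4+φ₂/2)/tan(π/4+φ₁/2)] = -2.2422;  Δφ = -1.6424 rad,  Δλ = +0.5672 rad
q = Δφ/Δψ = 0.7325
d = R·√(Δφ² + q²Δλ²) = 6370·1.69410 = 10791 km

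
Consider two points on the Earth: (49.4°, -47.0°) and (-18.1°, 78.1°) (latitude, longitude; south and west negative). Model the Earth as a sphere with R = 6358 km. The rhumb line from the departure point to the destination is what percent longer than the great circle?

3.6%

Great circle: σ = 2.2038 rad → d_gc = Rσ = 14011.8 km
Rhumb: Δφ = -1.1781, Δλ = +2.1834, Δψ = -1.3158, q = Δφ/Δψ = 0.8954 → d_rh = R√(Δφ²+q²Δλ²) = 14511.9 km
Excess = (14511.9 − 14011.8) / 14011.8 = 500.1 / 14011.8 = 3.57% ≈ 3.6%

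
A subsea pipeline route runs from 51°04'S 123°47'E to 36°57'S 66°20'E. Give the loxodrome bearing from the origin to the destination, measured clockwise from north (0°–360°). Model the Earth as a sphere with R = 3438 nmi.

289.0°

Δψ = ln[tan(π/4+φ₂/2)/tan(π/4+φ₁/2)] = +0.3451
Δλ = -1.0027 rad (taken the short way round)
course = atan2(Δλ, Δψ) = 288.99°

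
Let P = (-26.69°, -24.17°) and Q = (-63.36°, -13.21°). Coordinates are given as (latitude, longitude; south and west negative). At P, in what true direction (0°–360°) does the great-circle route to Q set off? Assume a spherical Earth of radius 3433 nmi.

171.9°

θ = atan2( sin Δλ·cos φ₂ ,  cos φ₁ sin φ₂ − sin φ₁ cos φ₂ cos Δλ )
  = atan2(+0.0852, -0.6009) = 171.93°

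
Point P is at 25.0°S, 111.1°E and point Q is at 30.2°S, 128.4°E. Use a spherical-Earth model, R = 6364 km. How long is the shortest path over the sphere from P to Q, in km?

cos σ = sin φ₁ sin φ₂ + cos φ₁ cos φ₂ cos Δλ
      = sin(-25.00°)sin(-30.20°) + cos(-25.00°)cos(-30.20°)cos(17.30°) = 0.9604
σ = 16.168° → d = Rσ = 6364·0.28219 = 1796 km

1796 km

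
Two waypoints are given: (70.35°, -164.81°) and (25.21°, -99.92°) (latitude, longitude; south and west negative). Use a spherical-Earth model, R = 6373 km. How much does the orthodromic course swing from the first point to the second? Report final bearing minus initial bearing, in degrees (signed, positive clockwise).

At departure: θ₁ = atan2(sin Δλ cos φ₂, cos φ₁ sin φ₂ − sin φ₁ cos φ₂ cos Δλ) = 104.92°
At arrival: θ₂ = atan2(sin Δλ cos φ₁, −cos φ₂ sin φ₁ + sin φ₂ cos φ₁ cos Δλ) = 158.95°
Δθ = θ₂ − θ₁ = +54.0°

+54.0°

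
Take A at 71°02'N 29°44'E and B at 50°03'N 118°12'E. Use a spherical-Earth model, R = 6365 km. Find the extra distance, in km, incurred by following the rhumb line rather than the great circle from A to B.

Great circle: cos σ = sin φ₁ sin φ₂ + cos φ₁ cos φ₂ cos Δλ,  σ = 0.7516 rad → d_gc = 4784.2 km
Rhumb line: Δψ = -0.7775, q = Δφ/Δψ = 0.4711, d_rh = R√(Δφ²+q²Δλ²) = 5183.2 km
Excess = 5183.2 − 4784.2 = 399.0 ≈ 399 km

399 km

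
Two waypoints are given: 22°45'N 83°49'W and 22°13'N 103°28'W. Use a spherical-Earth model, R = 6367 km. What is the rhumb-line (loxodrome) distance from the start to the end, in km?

Δψ = ln[tan(π/4+φ₂/2)/tan(π/4+φ₁/2)] = -0.0101;  Δφ = -0.0093 rad,  Δλ = -0.3430 rad
q = Δφ/Δψ = 0.9240
d = R·√(Δφ² + q²Δλ²) = 6367·0.31702 = 2018 km

2018 km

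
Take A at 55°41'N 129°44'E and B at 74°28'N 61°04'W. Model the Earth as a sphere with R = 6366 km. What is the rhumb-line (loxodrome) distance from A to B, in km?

Δψ = ln[tan(π/4+φ₂/2)/tan(π/4+φ₁/2)] = +0.8170;  Δφ = +0.3278 rad,  Δλ = +2.9531 rad
q = Δφ/Δψ = 0.4012
d = R·√(Δφ² + q²Δλ²) = 6366·1.22944 = 7827 km

7827 km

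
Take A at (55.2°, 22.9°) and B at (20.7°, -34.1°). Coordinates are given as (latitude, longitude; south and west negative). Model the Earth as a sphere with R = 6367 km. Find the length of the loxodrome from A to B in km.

Rhumb course C = atan2(Δλ, Δψ) with Δψ = ln[tan(π/4+φ₂/2)/tan(π/4+φ₁/2)] = -0.7909, Δλ = -0.9948 → C = 231.51°
d = R·|Δφ| / |cos C| = 6367·0.60214 / 0.62232 = 6161 km

6161 km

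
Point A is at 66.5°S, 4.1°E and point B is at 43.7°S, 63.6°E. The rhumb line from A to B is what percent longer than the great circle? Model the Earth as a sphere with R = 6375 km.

3.2%

Great circle: σ = 0.6763 rad → d_gc = Rσ = 4311.4 km
Rhumb: Δφ = +0.3979, Δλ = +1.0385, Δψ = +0.7206, q = Δφ/Δψ = 0.5522 → d_rh = R√(Δφ²+q²Δλ²) = 4449.9 km
Excess = (4449.9 − 4311.4) / 4311.4 = 138.5 / 4311.4 = 3.21% ≈ 3.2%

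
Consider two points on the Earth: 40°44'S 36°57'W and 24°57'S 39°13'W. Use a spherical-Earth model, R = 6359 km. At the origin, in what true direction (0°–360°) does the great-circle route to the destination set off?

N = sin Δλ·cos φ₂ = -0.0359;  D = cos φ₁ sin φ₂ − sin φ₁ cos φ₂ cos Δλ = +0.2715
initial course = atan2(N, D) = 352.48°

352.5°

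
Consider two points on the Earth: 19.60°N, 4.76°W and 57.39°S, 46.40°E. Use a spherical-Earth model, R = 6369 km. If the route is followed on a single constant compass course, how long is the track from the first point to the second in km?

Rhumb course C = atan2(Δλ, Δψ) with Δψ = ln[tan(π/4+φ₂/2)/tan(π/4+φ₁/2)] = -1.5782, Δλ = +0.8929 → C = 150.50°
d = R·|Δφ| / |cos C| = 6369·1.34373 / 0.87035 = 9833 km

9833 km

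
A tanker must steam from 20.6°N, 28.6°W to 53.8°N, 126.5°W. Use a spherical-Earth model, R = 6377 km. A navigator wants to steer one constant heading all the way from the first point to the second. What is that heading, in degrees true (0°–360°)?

Δψ = ln[tan(π/4+φ₂/2)/tan(π/4+φ₁/2)] = +0.7507
Δλ = -1.7087 rad (taken the short way round)
course = atan2(Δλ, Δψ) = 293.72°

293.7°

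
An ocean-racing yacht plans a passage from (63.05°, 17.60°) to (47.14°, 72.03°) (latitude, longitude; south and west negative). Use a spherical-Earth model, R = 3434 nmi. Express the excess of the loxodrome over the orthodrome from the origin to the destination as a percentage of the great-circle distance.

Great circle: σ = 0.5868 rad → d_gc = Rσ = 2014.9 nmi
Rhumb: Δφ = -0.2777, Δλ = +0.9500, Δψ = -0.4935, q = Δφ/Δψ = 0.5627 → d_rh = R√(Δφ²+q²Δλ²) = 2068.5 nmi
Excess = (2068.5 − 2014.9) / 2014.9 = 53.6 / 2014.9 = 2.66% ≈ 2.7%

2.7%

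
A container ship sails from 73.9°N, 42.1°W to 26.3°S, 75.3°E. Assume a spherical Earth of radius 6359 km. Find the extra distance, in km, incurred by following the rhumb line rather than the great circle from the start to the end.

Great circle: cos σ = sin φ₁ sin φ₂ + cos φ₁ cos φ₂ cos Δλ,  σ = 2.1414 rad → d_gc = 13616.9 km
Rhumb line: Δψ = -2.4320, q = Δφ/Δψ = 0.7191, d_rh = R√(Δφ²+q²Δλ²) = 14541.6 km
Excess = 14541.6 − 13616.9 = 924.7 ≈ 925 km

925 km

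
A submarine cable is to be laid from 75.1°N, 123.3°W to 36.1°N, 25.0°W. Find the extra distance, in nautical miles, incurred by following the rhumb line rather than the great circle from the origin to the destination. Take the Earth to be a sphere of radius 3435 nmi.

329 nmi

Great circle: cos σ = sin φ₁ sin φ₂ + cos φ₁ cos φ₂ cos Δλ,  σ = 1.0011 rad → d_gc = 3438.7 nmi
Rhumb line: Δψ = -1.3579, q = Δφ/Δψ = 0.5013, d_rh = R√(Δφ²+q²Δλ²) = 3767.4 nmi
Excess = 3767.4 − 3438.7 = 328.7 ≈ 329 nmi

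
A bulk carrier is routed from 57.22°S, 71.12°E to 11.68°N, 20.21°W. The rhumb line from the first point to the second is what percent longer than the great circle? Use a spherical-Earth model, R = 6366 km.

Great circle: σ = 1.7543 rad → d_gc = Rσ = 11168.1 km
Rhumb: Δφ = +1.2025, Δλ = -1.5940, Δψ = +1.4290, q = Δφ/Δψ = 0.8415 → d_rh = R√(Δφ²+q²Δλ²) = 11468.2 km
Excess = (11468.2 − 11168.1) / 11168.1 = 300.1 / 11168.1 = 2.69% ≈ 2.7%

2.7%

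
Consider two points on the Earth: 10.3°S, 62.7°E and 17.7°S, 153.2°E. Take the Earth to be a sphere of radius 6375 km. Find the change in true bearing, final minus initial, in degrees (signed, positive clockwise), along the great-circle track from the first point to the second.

-27.5°

At departure: θ₁ = atan2(sin Δλ cos φ₂, cos φ₁ sin φ₂ − sin φ₁ cos φ₂ cos Δλ) = 107.51°
At arrival: θ₂ = atan2(sin Δλ cos φ₁, −cos φ₂ sin φ₁ + sin φ₂ cos φ₁ cos Δλ) = 80.03°
Δθ = θ₂ − θ₁ = -27.5°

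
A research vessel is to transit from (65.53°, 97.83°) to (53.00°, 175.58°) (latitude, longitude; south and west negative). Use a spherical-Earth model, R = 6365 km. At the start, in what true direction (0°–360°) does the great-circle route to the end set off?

θ = atan2( sin Δλ·cos φ₂ ,  cos φ₁ sin φ₂ − sin φ₁ cos φ₂ cos Δλ )
  = atan2(+0.5881, +0.2146) = 69.95°

70.0°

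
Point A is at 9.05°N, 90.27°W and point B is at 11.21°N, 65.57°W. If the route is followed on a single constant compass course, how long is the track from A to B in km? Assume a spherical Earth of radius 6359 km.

Rhumb course C = atan2(Δλ, Δψ) with Δψ = ln[tan(π/4+φ₂/2)/tan(π/4+φ₁/2)] = +0.0383, Δλ = +0.4311 → C = 84.92°
d = R·|Δφ| / |cos C| = 6359·0.03770 / 0.08849 = 2709 km

2709 km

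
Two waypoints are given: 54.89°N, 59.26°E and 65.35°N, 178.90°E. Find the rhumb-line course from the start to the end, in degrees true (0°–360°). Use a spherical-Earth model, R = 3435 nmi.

79.9°

Δψ = ln[tan(π/4+φ₂/2)/tan(π/4+φ₁/2)] = +0.3701
Δλ = +2.0881 rad (taken the short way round)
course = atan2(Δλ, Δψ) = 79.95°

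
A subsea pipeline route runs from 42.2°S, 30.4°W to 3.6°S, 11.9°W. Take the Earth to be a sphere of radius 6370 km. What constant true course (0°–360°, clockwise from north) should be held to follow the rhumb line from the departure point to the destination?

23.3°

Meridional parts: M(φ₁)=-0.8139, M(φ₂)=-0.0629 → ΔM = +0.7510;  Δλ = +0.3229 rad
tan C = Δλ / ΔM = +0.4299 → C = 23.26°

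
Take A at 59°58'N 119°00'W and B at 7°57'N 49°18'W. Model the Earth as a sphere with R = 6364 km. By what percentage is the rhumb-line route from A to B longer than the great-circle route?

2.4%

Great circle: σ = 1.2748 rad → d_gc = Rσ = 8112.7 km
Rhumb: Δφ = -0.9079, Δλ = +1.2165, Δψ = -1.1766, q = Δφ/Δψ = 0.7716 → d_rh = R√(Δφ²+q²Δλ²) = 8310.5 km
Excess = (8310.5 − 8112.7) / 8112.7 = 197.8 / 8112.7 = 2.44% ≈ 2.4%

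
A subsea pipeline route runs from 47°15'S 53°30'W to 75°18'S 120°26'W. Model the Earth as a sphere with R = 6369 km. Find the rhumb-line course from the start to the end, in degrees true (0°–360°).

226.5°

Meridional parts: M(φ₁)=-0.9380, M(φ₂)=-2.0480 → ΔM = -1.1100;  Δλ = -1.1682 rad
tan C = Δλ / ΔM = +1.0525 → C = 226.46°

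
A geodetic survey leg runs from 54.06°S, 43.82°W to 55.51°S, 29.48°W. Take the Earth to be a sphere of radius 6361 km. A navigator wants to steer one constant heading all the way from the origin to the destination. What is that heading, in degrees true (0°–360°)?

99.9°

Δψ = ln[tan(π/4+φ₂/2)/tan(π/4+φ₁/2)] = -0.0439
Δλ = +0.2503 rad (taken the short way round)
course = atan2(Δλ, Δψ) = 99.95°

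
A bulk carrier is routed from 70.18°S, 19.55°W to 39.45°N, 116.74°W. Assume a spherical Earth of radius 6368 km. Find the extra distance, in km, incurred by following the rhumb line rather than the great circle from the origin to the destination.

Great circle: cos σ = sin φ₁ sin φ₂ + cos φ₁ cos φ₂ cos Δλ,  σ = 2.2530 rad → d_gc = 14347.34 km
Rhumb line: Δψ = +2.4951, q = Δφ/Δψ = 0.7669, d_rh = R√(Δφ²+q²Δλ²) = 14733.76 km
Excess = 14733.76 − 14347.34 = 386.42 ≈ 386 km

386 km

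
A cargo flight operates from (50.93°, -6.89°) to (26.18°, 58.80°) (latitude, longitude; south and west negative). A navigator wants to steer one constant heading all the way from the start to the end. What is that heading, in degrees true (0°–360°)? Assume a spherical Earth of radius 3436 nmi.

Δψ = ln[tan(π/4+φ₂/2)/tan(π/4+φ₁/2)] = -0.5625
Δλ = +1.1465 rad (taken the short way round)
course = atan2(Δλ, Δψ) = 116.13°

116.1°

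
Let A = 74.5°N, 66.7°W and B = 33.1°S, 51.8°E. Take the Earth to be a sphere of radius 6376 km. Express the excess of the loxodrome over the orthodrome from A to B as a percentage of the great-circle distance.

6.2%

Great circle: σ = 2.2563 rad → d_gc = Rσ = 14386.2 km
Rhumb: Δφ = -1.8780, Δλ = +2.0682, Δψ = -2.6072, q = Δφ/Δψ = 0.7203 → d_rh = R√(Δφ²+q²Δλ²) = 15283.9 km
Excess = (15283.9 − 14386.2) / 14386.2 = 897.7 / 14386.2 = 6.24% ≈ 6.2%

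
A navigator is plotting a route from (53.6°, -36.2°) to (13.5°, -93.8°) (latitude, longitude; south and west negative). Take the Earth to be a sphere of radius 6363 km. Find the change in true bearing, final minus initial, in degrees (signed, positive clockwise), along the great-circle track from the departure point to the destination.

-35.8°

At departure: θ₁ = atan2(sin Δλ cos φ₂, cos φ₁ sin φ₂ − sin φ₁ cos φ₂ cos Δλ) = 251.12°
At arrival: θ₂ = atan2(sin Δλ cos φ₁, −cos φ₂ sin φ₁ + sin φ₂ cos φ₁ cos Δλ) = 215.27°
Δθ = θ₂ − θ₁ = -35.8°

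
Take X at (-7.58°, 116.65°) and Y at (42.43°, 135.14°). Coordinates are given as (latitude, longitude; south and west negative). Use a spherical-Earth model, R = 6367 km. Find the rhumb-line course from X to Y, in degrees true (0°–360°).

18.7°

Meridional parts: M(φ₁)=-0.1327, M(φ₂)=+0.8193 → ΔM = +0.9520;  Δλ = +0.3227 rad
tan C = Δλ / ΔM = +0.3390 → C = 18.73°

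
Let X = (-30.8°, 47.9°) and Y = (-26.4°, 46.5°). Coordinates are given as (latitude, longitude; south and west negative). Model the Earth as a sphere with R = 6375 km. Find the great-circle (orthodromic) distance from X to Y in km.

508 km

cos σ = sin φ₁ sin φ₂ + cos φ₁ cos φ₂ cos Δλ
      = sin(-30.80°)sin(-26.40°) + cos(-30.80°)cos(-26.40°)cos(-1.40°) = 0.9968
σ = 4.568° → d = Rσ = 6375·0.07973 = 508 km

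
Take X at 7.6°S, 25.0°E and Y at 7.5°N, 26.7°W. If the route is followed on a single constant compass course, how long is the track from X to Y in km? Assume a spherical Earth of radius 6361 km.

5964 km

Δψ = ln[tan(π/4+φ₂/2)/tan(π/4+φ₁/2)] = +0.2643;  Δφ = +0.2635 rad,  Δλ = -0.9023 rad
q = Δφ/Δψ = 0.9971
d = R·√(Δφ² + q²Δλ²) = 6361·0.93752 = 5964 km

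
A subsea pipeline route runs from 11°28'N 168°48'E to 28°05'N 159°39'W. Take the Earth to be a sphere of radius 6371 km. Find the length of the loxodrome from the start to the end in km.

Δψ = ln[tan(π/4+φ₂/2)/tan(π/4+φ₁/2)] = +0.3096;  Δφ = +0.2900 rad,  Δλ = +0.5507 rad
q = Δφ/Δψ = 0.9369
d = R·√(Δφ² + q²Δλ²) = 6371·0.59182 = 3770 km

3770 km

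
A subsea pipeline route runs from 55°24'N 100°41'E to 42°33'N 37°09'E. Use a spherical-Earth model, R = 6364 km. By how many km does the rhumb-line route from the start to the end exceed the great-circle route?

147 km

Great circle: cos σ = sin φ₁ sin φ₂ + cos φ₁ cos φ₂ cos Δλ,  σ = 0.7332 rad → d_gc = 4665.8 km
Rhumb line: Δψ = -0.3443, q = Δφ/Δψ = 0.6513, d_rh = R√(Δφ²+q²Δλ²) = 4812.9 km
Excess = 4812.9 − 4665.8 = 147.1 ≈ 147 km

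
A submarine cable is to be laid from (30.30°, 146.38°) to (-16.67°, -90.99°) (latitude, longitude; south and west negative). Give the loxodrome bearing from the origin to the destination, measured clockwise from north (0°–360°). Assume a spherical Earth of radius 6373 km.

Meridional parts: M(φ₁)=+0.5554, M(φ₂)=-0.2951 → ΔM = -0.8505;  Δλ = +2.1403 rad
tan C = Δλ / ΔM = -2.5165 → C = 111.67°

111.7°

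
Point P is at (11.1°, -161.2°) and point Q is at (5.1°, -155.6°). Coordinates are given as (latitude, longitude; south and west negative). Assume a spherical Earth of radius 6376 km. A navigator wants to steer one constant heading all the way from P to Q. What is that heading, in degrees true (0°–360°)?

137.3°

Meridional parts: M(φ₁)=+0.1950, M(φ₂)=+0.0891 → ΔM = -0.1058;  Δλ = +0.0977 rad
tan C = Δλ / ΔM = -0.9236 → C = 137.27°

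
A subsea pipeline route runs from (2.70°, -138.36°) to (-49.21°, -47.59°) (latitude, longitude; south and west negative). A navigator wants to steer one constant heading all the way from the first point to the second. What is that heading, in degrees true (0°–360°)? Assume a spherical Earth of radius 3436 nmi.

123.2°

Δψ = ln[tan(π/4+φ₂/2)/tan(π/4+φ₁/2)] = -1.0365
Δλ = +1.5842 rad (taken the short way round)
course = atan2(Δλ, Δψ) = 123.20°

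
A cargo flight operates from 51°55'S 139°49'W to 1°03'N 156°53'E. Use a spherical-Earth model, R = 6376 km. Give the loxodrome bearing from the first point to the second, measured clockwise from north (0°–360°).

Meridional parts: M(φ₁)=-1.0638, M(φ₂)=+0.0183 → ΔM = +1.0821;  Δλ = -1.1048 rad
tan C = Δλ / ΔM = -1.0209 → C = 314.41°

314.4°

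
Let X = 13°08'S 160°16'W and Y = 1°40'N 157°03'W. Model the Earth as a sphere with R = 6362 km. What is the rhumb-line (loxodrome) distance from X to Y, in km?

1681 km

Δψ = ln[tan(π/4+φ₂/2)/tan(π/4+φ₁/2)] = +0.2603;  Δφ = +0.2583 rad,  Δλ = +0.0561 rad
q = Δφ/Δψ = 0.9922
d = R·√(Δφ² + q²Δλ²) = 6362·0.26425 = 1681 km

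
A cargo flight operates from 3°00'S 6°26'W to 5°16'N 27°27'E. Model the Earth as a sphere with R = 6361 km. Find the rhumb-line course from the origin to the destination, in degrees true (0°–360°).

Meridional parts: M(φ₁)=-0.0524, M(φ₂)=+0.0921 → ΔM = +0.1444;  Δλ = +0.5914 rad
tan C = Δλ / ΔM = +4.0944 → C = 76.28°

76.3°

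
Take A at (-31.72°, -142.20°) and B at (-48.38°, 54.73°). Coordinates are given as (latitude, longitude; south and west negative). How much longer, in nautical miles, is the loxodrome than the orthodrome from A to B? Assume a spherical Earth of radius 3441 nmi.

Great circle: cos σ = sin φ₁ sin φ₂ + cos φ₁ cos φ₂ cos Δλ,  σ = 1.7188 rad → d_gc = 5914.3 nmi
Rhumb line: Δψ = -0.3831, q = Δφ/Δψ = 0.7589, d_rh = R√(Δφ²+q²Δλ²) = 7499.5 nmi
Excess = 7499.5 − 5914.3 = 1585.2 ≈ 1585 nmi

1585 nmi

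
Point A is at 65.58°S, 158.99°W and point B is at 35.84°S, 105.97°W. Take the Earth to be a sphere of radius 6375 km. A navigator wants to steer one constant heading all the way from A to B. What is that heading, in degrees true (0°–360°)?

Δψ = ln[tan(π/4+φ₂/2)/tan(π/4+φ₁/2)] = +0.8598
Δλ = +0.9254 rad (taken the short way round)
course = atan2(Δλ, Δψ) = 47.10°

47.1°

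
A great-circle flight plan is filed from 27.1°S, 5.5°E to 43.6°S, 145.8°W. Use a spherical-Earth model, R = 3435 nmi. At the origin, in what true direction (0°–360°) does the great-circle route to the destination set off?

201.1°

N = sin Δλ·cos φ₂ = -0.3478;  D = cos φ₁ sin φ₂ − sin φ₁ cos φ₂ cos Δλ = -0.9033
initial course = atan2(N, D) = 201.06°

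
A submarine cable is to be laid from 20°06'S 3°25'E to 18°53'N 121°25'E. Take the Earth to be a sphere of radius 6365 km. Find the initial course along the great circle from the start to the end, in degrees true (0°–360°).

79.7°

θ = atan2( sin Δλ·cos φ₂ ,  cos φ₁ sin φ₂ − sin φ₁ cos φ₂ cos Δλ )
  = atan2(+0.8354, +0.1513) = 79.74°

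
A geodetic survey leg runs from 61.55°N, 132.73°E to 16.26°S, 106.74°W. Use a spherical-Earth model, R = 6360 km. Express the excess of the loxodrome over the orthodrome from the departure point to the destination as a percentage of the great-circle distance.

5.9%

Great circle: σ = 2.0697 rad → d_gc = Rσ = 13163.6 km
Rhumb: Δφ = -1.3580, Δλ = +2.1036, Δψ = -1.6601, q = Δφ/Δψ = 0.8181 → d_rh = R√(Δφ²+q²Δλ²) = 13942.6 km
Excess = (13942.6 − 13163.6) / 13163.6 = 779.0 / 13163.6 = 5.92% ≈ 5.9%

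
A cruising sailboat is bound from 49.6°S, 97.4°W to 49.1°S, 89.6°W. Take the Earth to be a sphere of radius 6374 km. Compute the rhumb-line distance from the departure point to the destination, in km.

568 km

Δψ = ln[tan(π/4+φ₂/2)/tan(π/4+φ₁/2)] = +0.0134;  Δφ = +0.0087 rad,  Δλ = +0.1361 rad
q = Δφ/Δψ = 0.6514
d = R·√(Δφ² + q²Δλ²) = 6374·0.08911 = 568 km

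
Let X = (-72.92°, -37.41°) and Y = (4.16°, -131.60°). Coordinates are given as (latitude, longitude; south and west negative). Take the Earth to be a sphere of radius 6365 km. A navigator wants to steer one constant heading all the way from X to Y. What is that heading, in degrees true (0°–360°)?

Δψ = ln[tan(π/4+φ₂/2)/tan(π/4+φ₁/2)] = +1.9687
Δλ = -1.6439 rad (taken the short way round)
course = atan2(Δλ, Δψ) = 320.14°

320.1°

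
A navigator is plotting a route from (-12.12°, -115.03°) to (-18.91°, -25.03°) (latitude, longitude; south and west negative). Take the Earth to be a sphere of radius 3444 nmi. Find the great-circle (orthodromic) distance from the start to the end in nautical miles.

Haversine: a = sin²(Δφ/2)+cos φ₁ cos φ₂ sin²(Δλ/2) = 0.46598;  σ = 2·atan2(√a,√(1−a))
σ = 86.098° → d = Rσ = 3444·1.50270 = 5175 nmi

5175 nmi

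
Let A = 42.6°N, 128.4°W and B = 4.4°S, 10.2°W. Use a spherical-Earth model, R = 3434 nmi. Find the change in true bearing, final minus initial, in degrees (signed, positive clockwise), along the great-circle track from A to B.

At departure: θ₁ = atan2(sin Δλ cos φ₂, cos φ₁ sin φ₂ − sin φ₁ cos φ₂ cos Δλ) = 73.37°
At arrival: θ₂ = atan2(sin Δλ cos φ₁, −cos φ₂ sin φ₁ + sin φ₂ cos φ₁ cos Δλ) = 134.98°
Δθ = θ₂ − θ₁ = +61.6°

+61.6°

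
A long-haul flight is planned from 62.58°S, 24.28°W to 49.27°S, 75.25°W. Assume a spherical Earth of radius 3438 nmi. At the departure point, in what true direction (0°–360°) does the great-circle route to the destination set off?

θ = atan2( sin Δλ·cos φ₂ ,  cos φ₁ sin φ₂ − sin φ₁ cos φ₂ cos Δλ )
  = atan2(-0.5069, +0.0158) = 271.78°

271.8°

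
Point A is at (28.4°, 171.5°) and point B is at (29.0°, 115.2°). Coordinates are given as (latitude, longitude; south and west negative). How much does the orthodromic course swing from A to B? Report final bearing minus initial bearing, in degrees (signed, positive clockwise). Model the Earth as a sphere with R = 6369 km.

-28.8°

Initial bearing θ₁ = atan2(sin Δλ cos φ₂, cos φ₁ sin φ₂ − sin φ₁ cos φ₂ cos Δλ) = 285.05°
Final bearing θ₂ = (initial bearing from the destination back to the start) + 180° = 256.23°
Δθ = θ₂ − θ₁ = -28.8°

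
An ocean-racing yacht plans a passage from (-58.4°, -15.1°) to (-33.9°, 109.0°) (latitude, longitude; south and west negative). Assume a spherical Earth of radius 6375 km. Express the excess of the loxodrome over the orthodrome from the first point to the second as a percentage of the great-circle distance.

14.0%

Great circle: σ = 1.3375 rad → d_gc = Rσ = 8526.4 km
Rhumb: Δφ = +0.4276, Δλ = +2.1660, Δψ = +0.6329, q = Δφ/Δψ = 0.6757 → d_rh = R√(Δφ²+q²Δλ²) = 9719.8 km
Excess = (9719.8 − 8526.4) / 8526.4 = 1193.4 / 8526.4 = 14.00% ≈ 14.0%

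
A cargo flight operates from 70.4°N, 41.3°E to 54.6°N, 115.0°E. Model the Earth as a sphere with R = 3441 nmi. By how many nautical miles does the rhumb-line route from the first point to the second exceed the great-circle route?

121 nmi

Great circle: cos σ = sin φ₁ sin φ₂ + cos φ₁ cos φ₂ cos Δλ,  σ = 0.6051 rad → d_gc = 2082.2 nmi
Rhumb line: Δψ = -0.6139, q = Δφ/Δψ = 0.4492, d_rh = R√(Δφ²+q²Δλ²) = 2203.0 nmi
Excess = 2203.0 − 2082.2 = 120.8 ≈ 121 nmi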